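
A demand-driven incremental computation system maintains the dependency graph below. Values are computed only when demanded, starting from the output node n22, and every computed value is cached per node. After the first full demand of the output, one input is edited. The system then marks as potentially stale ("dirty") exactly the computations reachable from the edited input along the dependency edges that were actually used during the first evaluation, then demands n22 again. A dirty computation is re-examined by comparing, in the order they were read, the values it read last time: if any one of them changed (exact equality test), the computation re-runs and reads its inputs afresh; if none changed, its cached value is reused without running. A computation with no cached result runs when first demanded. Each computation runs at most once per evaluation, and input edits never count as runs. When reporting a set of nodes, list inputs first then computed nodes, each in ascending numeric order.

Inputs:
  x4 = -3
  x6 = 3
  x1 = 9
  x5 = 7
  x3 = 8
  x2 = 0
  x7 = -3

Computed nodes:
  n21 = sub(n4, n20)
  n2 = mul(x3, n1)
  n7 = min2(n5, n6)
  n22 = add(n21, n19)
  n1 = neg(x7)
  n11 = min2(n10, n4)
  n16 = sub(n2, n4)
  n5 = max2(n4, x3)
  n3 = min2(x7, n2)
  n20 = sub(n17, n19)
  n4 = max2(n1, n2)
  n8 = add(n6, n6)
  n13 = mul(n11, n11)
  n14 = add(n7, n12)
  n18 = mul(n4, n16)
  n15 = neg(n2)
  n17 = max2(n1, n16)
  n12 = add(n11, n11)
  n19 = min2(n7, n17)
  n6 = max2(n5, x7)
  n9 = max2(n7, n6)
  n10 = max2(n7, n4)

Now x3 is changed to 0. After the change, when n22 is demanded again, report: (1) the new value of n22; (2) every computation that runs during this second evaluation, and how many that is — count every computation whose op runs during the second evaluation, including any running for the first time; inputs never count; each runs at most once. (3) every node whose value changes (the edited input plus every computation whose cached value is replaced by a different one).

First evaluation (everything demanded from the output):
  n1 = neg(-3) = 3
  n2 = mul(8, 3) = 24
  n4 = max2(3, 24) = 24
  n5 = max2(24, 8) = 24
  n6 = max2(24, -3) = 24
  n7 = min2(24, 24) = 24
  n16 = sub(24, 24) = 0
  n17 = max2(3, 0) = 3
  n19 = min2(24, 3) = 3
  n20 = sub(3, 3) = 0
  n21 = sub(24, 0) = 24
  n22 = add(24, 3) = 27

Propagation after the edit:
  n2: runs — x3 8->0; result 0.
  n4: runs — n2 24->0; result 3.
  n5: runs — n4 24->3; x3 8->0; result 3.
  n6: runs — n5 24->3; result 3.
  n7: runs — n5 24->3; n6 24->3; result 3.
  n16: runs — n2 24->0; n4 24->3; result -3.
  n17: runs — n16 0->-3; result 3 (same value as before).
  n19: runs — n7 24->3; result 3 (same value as before).
  n20: checked — values it read are unchanged (n17 unchanged, n19 unchanged); reused cached 0 without running.
  n21: runs — n4 24->3; result 3.
  n22: runs — n21 24->3; result 6.

Key observation: the cutoff stops propagation at n20 — its inputs' values are unchanged, so it reuses its cache.

New value of n22: 6.
Computations that run: n2, n4, n5, n6, n7, n16, n17, n19, n21, n22 — 10 in total.
Values that change: x3, n2, n4, n5, n6, n7, n16, n21, n22.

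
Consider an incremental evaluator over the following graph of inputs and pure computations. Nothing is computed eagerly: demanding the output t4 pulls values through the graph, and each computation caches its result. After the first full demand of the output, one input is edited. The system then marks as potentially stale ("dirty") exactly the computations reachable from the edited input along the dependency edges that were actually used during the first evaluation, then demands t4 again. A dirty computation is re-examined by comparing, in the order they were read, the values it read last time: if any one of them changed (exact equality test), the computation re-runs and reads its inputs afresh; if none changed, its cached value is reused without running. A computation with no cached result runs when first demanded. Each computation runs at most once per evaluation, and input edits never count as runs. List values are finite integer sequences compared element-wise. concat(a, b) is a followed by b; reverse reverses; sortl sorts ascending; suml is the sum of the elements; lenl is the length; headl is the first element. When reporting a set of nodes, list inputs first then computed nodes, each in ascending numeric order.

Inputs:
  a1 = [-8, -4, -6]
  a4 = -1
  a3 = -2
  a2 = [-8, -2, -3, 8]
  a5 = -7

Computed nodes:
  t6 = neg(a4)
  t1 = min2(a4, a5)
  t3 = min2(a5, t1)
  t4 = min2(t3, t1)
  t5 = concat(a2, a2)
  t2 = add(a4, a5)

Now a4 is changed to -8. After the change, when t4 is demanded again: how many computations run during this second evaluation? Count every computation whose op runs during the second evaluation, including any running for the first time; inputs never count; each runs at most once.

Run set: t1, t3, t4 (3 run).

Initial pass — values computed on the first demand:
  t1 = min2(-1, -7) = -7
  t3 = min2(-7, -7) = -7
  t4 = min2(-7, -7) = -7

Second demand — change propagation:
  t1: re-runs because a4 -1->-8; new result -8.
  t3: re-runs because t1 -7->-8; new result -8.
  t4: re-runs because t3 -7->-8; t1 -7->-8; new result -8.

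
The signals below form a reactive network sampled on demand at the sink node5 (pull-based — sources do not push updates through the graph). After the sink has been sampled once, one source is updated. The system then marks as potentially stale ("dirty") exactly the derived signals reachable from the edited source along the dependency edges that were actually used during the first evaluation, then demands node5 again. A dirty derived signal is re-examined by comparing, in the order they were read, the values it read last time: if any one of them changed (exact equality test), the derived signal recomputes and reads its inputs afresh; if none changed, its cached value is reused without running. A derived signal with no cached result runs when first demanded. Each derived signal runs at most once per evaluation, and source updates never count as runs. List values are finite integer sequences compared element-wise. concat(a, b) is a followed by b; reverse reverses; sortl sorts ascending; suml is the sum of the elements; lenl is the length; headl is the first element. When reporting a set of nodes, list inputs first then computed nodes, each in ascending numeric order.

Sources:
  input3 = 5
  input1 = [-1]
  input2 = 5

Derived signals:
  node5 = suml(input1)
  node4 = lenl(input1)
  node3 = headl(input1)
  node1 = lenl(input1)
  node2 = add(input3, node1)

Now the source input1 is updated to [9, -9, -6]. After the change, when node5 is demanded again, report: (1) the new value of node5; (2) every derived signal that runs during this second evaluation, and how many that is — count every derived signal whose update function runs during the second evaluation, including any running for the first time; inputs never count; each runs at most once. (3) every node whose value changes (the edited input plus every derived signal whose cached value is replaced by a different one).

Initial pass — values computed on the first demand:
  node5 = suml([-1]) = -1

Second demand — change propagation:
  node5: re-runs because input1 [-1]->[9, -9, -6]; new result -6.

node5 now evaluates to -6.
Run set: node5 (1 run).
Changed values: input1, node5.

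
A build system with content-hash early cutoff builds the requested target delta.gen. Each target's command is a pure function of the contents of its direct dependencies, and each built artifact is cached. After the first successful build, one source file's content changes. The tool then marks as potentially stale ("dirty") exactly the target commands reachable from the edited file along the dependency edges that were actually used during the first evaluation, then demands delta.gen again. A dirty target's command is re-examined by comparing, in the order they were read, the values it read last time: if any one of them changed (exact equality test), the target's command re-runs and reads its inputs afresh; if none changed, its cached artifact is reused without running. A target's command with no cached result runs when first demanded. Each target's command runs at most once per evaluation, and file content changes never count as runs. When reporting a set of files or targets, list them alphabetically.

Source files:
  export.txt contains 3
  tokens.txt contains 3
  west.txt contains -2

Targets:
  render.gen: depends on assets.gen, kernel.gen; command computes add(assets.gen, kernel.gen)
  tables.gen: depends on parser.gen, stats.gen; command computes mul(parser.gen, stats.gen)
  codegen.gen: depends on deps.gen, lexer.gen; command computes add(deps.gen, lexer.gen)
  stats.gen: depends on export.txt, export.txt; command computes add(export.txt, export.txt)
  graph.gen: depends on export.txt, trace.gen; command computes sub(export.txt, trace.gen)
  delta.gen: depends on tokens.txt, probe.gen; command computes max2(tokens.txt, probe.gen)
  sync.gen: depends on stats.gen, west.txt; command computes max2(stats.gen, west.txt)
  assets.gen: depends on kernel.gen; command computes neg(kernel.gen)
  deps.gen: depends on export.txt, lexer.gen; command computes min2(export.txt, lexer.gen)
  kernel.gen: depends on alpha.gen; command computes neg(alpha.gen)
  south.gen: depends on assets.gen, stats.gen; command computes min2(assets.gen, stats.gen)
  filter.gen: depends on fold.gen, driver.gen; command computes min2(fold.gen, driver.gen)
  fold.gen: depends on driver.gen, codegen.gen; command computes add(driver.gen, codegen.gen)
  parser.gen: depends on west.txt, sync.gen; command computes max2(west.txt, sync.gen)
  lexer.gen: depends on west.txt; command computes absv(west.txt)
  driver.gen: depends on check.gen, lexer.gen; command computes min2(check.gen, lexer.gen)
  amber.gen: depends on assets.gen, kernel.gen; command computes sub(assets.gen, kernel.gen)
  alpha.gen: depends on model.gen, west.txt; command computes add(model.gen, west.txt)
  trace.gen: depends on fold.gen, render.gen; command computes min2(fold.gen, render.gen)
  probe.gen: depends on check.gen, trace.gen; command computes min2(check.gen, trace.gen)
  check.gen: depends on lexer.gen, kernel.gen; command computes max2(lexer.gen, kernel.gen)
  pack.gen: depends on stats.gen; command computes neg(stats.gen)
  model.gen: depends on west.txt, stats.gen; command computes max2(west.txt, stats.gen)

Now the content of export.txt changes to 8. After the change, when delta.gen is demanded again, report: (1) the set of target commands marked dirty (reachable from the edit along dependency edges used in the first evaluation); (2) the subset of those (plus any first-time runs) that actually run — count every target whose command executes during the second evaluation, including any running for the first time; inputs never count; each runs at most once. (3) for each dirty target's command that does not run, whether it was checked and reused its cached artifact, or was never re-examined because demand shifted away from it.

Marked dirty: alpha.gen, assets.gen, check.gen, codegen.gen, delta.gen, deps.gen, driver.gen, fold.gen, kernel.gen, model.gen, probe.gen, render.gen, stats.gen, trace.gen.
Target commands that run: alpha.gen, assets.gen, check.gen, deps.gen, kernel.gen, model.gen, render.gen, stats.gen — 8 in total.
Checked but reused from cache: codegen.gen, delta.gen, driver.gen, fold.gen, probe.gen, trace.gen.
Key observation: the cutoff stops propagation at codegen.gen — its inputs' values are unchanged, so it reuses its cache.

First evaluation (everything demanded from the output):
  lexer.gen = absv(-2) = 2
  deps.gen = min2(3, 2) = 2
  codegen.gen = add(2, 2) = 4
  stats.gen = add(3, 3) = 6
  model.gen = max2(-2, 6) = 6
  alpha.gen = add(6, -2) = 4
  kernel.gen = neg(4) = -4
  assets.gen = neg(-4) = 4
  check.gen = max2(2, -4) = 2
  driver.gen = min2(2, 2) = 2
  fold.gen = add(2, 4) = 6
  render.gen = add(4, -4) = 0
  trace.gen = min2(6, 0) = 0
  probe.gen = min2(2, 0) = 0
  delta.gen = max2(3, 0) = 3

Propagation after the edit:
  deps.gen: runs — export.txt 3->8; result 2 (same value as before).
  codegen.gen: checked — values it read are unchanged (deps.gen unchanged, lexer.gen unchanged); reused cached 4 without running.
  stats.gen: runs — export.txt 3->8; export.txt 3->8; result 16.
  model.gen: runs — stats.gen 6->16; result 16.
  alpha.gen: runs — model.gen 6->16; result 14.
  kernel.gen: runs — alpha.gen 4->14; result -14.
  assets.gen: runs — kernel.gen -4->-14; result 14.
  check.gen: runs — kernel.gen -4->-14; result 2 (same value as before).
  driver.gen: checked — values it read are unchanged (check.gen unchanged, lexer.gen unchanged); reused cached 2 without running.
  fold.gen: checked — values it read are unchanged (driver.gen unchanged, codegen.gen unchanged); reused cached 6 without running.
  render.gen: runs — assets.gen 4->14; kernel.gen -4->-14; result 0 (same value as before).
  trace.gen: checked — values it read are unchanged (fold.gen unchanged, render.gen unchanged); reused cached 0 without running.
  probe.gen: checked — values it read are unchanged (check.gen unchanged, trace.gen unchanged); reused cached 0 without running.
  delta.gen: checked — values it read are unchanged (tokens.txt unchanged, probe.gen unchanged); reused cached 3 without running.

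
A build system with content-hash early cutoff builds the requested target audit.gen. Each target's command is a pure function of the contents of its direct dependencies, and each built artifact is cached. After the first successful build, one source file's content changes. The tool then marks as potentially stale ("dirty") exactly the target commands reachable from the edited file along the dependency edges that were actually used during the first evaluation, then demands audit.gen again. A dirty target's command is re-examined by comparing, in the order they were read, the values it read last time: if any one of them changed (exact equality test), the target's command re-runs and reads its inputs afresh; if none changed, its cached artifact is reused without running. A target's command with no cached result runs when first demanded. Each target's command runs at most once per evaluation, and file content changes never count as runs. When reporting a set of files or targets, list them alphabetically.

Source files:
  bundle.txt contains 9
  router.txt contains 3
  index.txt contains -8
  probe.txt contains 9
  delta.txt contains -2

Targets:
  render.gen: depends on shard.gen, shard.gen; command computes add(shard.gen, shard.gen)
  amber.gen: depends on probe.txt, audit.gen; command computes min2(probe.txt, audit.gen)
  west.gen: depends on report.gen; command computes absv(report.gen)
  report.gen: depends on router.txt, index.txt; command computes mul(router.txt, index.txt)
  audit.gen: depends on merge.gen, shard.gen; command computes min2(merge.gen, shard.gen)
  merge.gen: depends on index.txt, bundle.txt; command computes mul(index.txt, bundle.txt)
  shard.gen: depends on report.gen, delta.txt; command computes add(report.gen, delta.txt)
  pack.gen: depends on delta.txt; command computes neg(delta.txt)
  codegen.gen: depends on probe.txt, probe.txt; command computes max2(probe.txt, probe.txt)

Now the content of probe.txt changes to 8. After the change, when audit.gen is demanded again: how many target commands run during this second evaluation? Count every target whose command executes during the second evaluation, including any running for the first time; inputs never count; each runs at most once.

First evaluation (everything demanded from the output):
  merge.gen = mul(-8, 9) = -72
  report.gen = mul(3, -8) = -24
  shard.gen = add(-24, -2) = -26
  audit.gen = min2(-72, -26) = -72

Propagation after the edit:
  probe.txt feeds no computation that the output demands — nothing is marked dirty and nothing runs.

Key observation: probe.txt is never demanded by the output, so the edit triggers no recomputation at all.

Target commands that run: none — 0 in total.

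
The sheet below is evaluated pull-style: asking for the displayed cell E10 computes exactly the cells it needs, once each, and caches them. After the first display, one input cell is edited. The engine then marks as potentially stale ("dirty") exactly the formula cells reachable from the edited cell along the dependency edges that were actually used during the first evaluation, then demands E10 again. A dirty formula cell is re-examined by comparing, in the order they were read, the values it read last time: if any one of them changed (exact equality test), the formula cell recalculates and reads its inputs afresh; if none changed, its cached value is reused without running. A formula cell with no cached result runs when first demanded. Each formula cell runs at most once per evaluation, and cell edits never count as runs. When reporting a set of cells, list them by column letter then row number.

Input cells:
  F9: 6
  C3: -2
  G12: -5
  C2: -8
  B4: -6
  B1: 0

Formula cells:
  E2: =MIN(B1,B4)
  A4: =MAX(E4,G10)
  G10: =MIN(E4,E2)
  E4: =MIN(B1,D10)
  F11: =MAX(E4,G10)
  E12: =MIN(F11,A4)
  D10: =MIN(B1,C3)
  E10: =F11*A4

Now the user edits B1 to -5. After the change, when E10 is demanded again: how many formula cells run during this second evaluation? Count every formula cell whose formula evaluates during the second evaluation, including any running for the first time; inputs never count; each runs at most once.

7 formula cells run: A4, D10, E2, E4, E10, F11, G10.

First demand of the output computes:
  D10 = MIN(0, -2) = -2
  E2 = MIN(0, -6) = -6
  E4 = MIN(0, -2) = -2
  G10 = MIN(-2, -6) = -6
  A4 = MAX(-2, -6) = -2
  F11 = MAX(-2, -6) = -2
  E10 = -2 * -2 = 4

After the edit, cleaning proceeds:
  D10: a read changed (B1 0->-5) — executes, giving -5.
  E2: a read changed (B1 0->-5) — executes, giving -6 — identical to its old value.
  E4: a read changed (B1 0->-5; D10 -2->-5) — executes, giving -5.
  G10: a read changed (E4 -2->-5) — executes, giving -6 — identical to its old value.
  A4: a read changed (E4 -2->-5) — executes, giving -5.
  F11: a read changed (E4 -2->-5) — executes, giving -5.
  E10: a read changed (F11 -2->-5; A4 -2->-5) — executes, giving 25.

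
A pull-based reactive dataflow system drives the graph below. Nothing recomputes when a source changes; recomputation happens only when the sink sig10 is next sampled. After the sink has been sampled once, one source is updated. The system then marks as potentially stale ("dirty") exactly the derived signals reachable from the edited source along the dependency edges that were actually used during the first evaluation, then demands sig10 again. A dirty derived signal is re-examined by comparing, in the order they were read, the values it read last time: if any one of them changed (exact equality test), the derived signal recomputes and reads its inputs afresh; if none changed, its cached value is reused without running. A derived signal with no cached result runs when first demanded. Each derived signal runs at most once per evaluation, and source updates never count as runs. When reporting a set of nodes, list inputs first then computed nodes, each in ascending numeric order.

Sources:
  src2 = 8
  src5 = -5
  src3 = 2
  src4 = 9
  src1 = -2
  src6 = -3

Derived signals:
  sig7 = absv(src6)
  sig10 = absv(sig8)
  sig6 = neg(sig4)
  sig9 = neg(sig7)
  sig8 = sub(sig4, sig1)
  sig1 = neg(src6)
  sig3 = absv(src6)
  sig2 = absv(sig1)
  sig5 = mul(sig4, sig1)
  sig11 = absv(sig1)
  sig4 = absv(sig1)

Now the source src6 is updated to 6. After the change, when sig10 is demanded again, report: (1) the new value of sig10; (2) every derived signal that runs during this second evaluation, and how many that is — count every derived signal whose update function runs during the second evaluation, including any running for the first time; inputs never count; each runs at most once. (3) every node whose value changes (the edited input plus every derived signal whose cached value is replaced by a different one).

New value of sig10: 12.
Derived signals that run: sig1, sig4, sig8, sig10 — 4 in total.
Values that change: src6, sig1, sig4, sig8, sig10.

First evaluation (everything demanded from the output):
  sig1 = neg(-3) = 3
  sig4 = absv(3) = 3
  sig8 = sub(3, 3) = 0
  sig10 = absv(0) = 0

Propagation after the edit:
  sig1: runs — src6 -3->6; result -6.
  sig4: runs — sig1 3->-6; result 6.
  sig8: runs — sig4 3->6; sig1 3->-6; result 12.
  sig10: runs — sig8 0->12; result 12.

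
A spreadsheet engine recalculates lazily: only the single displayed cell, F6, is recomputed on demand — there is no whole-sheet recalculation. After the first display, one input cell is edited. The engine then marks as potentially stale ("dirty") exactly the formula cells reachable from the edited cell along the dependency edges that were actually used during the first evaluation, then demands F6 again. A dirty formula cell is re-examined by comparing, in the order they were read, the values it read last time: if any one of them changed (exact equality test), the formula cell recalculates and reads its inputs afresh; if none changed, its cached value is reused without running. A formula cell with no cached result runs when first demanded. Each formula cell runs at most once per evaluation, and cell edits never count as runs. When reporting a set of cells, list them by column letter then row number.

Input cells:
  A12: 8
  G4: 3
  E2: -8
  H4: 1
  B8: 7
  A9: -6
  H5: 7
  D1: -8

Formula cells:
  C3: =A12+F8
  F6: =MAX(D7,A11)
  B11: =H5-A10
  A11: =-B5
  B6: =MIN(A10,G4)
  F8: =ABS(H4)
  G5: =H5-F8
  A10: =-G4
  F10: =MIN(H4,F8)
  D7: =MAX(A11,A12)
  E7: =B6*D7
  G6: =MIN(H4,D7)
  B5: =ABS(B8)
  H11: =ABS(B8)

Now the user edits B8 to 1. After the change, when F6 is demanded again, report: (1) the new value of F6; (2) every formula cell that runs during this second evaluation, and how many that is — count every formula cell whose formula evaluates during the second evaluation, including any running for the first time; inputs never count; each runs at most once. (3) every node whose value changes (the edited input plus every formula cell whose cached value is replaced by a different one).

New value of F6: 8.
Formula cells that run: A11, B5, D7, F6 — 4 in total.
Values that change: A11, B5, B8.

First evaluation (everything demanded from the output):
  B5 = ABS(7) = 7
  A11 = -(7) = -7
  D7 = MAX(-7, 8) = 8
  F6 = MAX(8, -7) = 8

Propagation after the edit:
  B5: runs — B8 7->1; result 1.
  A11: runs — B5 7->1; result -1.
  D7: runs — A11 -7->-1; result 8 (same value as before).
  F6: runs — A11 -7->-1; result 8 (same value as before).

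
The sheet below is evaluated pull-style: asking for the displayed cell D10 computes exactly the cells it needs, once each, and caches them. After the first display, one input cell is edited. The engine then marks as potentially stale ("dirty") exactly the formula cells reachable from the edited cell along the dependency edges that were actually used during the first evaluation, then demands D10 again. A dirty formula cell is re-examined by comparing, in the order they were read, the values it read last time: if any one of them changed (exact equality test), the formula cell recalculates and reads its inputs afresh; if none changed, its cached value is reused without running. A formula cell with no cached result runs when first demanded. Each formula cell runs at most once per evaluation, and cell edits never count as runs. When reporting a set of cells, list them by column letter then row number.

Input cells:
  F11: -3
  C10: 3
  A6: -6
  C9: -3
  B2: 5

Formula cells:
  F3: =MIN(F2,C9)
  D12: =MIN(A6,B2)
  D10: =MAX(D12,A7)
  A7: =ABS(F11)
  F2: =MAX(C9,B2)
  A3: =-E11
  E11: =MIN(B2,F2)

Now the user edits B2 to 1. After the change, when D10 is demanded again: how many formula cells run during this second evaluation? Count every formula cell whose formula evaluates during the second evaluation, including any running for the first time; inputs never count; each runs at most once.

First demand of the output computes:
  A7 = ABS(-3) = 3
  D12 = MIN(-6, 5) = -6
  D10 = MAX(-6, 3) = 3

After the edit, cleaning proceeds:
  D12: a read changed (B2 5->1) — executes, giving -6 — identical to its old value.
  D10: dirty, but its reads are unchanged (D12 unchanged, A7 unchanged); cached 3 stands.

Note the absorption at D12: it re-runs yet its value is the same, leaving the output's value untouched.

1 formula cells run: D12.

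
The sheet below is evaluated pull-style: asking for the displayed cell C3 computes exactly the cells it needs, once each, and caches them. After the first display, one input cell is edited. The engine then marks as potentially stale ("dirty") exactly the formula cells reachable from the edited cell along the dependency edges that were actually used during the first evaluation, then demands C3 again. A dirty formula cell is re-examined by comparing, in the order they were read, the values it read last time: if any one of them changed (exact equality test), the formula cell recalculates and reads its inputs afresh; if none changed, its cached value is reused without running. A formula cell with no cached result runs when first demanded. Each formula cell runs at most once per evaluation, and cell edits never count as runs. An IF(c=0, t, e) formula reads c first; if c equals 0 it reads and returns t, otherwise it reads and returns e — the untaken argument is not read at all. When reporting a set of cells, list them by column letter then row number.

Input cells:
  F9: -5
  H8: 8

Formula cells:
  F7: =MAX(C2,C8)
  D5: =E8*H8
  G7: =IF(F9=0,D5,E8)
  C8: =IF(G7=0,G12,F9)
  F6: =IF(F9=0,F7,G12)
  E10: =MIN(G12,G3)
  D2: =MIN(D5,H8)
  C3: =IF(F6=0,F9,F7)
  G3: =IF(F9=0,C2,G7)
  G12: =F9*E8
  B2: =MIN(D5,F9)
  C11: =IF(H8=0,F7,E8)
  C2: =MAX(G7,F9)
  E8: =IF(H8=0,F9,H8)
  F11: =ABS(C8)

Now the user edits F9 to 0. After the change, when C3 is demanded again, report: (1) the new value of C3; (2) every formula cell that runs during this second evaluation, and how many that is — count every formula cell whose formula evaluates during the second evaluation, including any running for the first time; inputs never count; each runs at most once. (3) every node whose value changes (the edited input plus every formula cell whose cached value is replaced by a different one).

First demand of the output computes:
  E8 = IF(H8=0: H8=8 -> else branch H8) = 8
  G7 = IF(F9=0: F9=-5 -> else branch E8) = 8
  C2 = MAX(8, -5) = 8
  G12 = -5 * 8 = -40
  C8 = IF(G7=0: G7=8 -> else branch F9) = -5
  F7 = MAX(8, -5) = 8
  F6 = IF(F9=0: F9=-5 -> else branch G12) = -40
  C3 = IF(F6=0: F6=-40 -> else branch F7) = 8

After the edit, cleaning proceeds:
  D5: had never run; runs now, result 64.
  G7: a read changed (F9 -5->0) — executes, giving 64.
  C2: a read changed (G7 8->64; F9 -5->0) — executes, giving 64.
  G12: stays stale; no demand reaches it after the flip.
  C8: a read changed (G7 8->64; F9 -5->0) — executes, giving 0.
  F7: a read changed (C2 8->64; C8 -5->0) — executes, giving 64.
  F6: a read changed (F9 -5->0) — executes, giving 64.
  C3: a read changed (F6 -40->64; F7 8->64) — executes, giving 64.

Note the branch switch — demand abandons G12, which is never re-examined.

Demanding C3 again yields 64.
7 formula cells run: C2, C3, C8, D5, F6, F7, G7.
The nodes whose values change: C2, C3, C8, F6, F7, F9, G7.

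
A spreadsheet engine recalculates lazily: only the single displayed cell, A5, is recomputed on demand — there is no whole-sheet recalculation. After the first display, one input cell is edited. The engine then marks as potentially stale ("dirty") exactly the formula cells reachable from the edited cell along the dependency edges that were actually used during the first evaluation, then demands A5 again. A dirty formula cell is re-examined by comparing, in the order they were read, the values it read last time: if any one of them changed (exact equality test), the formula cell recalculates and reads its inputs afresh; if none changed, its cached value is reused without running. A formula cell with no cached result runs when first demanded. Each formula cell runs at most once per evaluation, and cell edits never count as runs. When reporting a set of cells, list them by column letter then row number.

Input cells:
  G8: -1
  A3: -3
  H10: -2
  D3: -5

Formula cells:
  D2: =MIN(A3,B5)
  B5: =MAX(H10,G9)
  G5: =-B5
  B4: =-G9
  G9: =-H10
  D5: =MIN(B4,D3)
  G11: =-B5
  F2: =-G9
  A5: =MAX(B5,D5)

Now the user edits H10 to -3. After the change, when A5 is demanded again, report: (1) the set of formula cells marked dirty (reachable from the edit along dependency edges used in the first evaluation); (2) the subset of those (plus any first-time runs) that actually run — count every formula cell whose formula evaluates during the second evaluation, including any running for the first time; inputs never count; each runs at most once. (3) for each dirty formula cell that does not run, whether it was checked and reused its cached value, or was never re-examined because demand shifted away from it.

Marked dirty: A5, B4, B5, D5, G9.
Formula cells that run: A5, B4, B5, D5, G9 — 5 in total.
Every dirty formula cell ran.

First evaluation (everything demanded from the output):
  G9 = -(-2) = 2
  B4 = -(2) = -2
  B5 = MAX(-2, 2) = 2
  D5 = MIN(-2, -5) = -5
  A5 = MAX(2, -5) = 2

Propagation after the edit:
  G9: runs — H10 -2->-3; result 3.
  B4: runs — G9 2->3; result -3.
  B5: runs — H10 -2->-3; G9 2->3; result 3.
  D5: runs — B4 -2->-3; result -5 (same value as before).
  A5: runs — B5 2->3; result 3.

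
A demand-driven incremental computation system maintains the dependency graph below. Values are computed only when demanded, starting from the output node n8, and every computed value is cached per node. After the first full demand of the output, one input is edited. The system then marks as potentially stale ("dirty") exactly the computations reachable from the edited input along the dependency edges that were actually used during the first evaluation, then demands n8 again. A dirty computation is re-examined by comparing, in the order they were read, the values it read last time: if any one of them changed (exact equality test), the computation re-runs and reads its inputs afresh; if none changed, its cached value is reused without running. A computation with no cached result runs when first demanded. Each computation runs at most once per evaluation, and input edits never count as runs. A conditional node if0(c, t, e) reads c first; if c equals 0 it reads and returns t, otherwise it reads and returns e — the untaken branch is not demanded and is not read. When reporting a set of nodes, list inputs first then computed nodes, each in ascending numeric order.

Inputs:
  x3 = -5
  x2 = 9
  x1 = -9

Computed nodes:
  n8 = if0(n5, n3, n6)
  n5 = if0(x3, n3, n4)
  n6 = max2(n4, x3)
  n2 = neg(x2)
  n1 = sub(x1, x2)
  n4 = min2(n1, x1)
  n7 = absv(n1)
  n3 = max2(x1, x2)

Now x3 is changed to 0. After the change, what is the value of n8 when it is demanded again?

New value of n8: 0.
Key observation: a condition flipped, so demand reaches new nodes — n3 runs for the first time.

First evaluation (everything demanded from the output):
  n1 = sub(-9, 9) = -18
  n4 = min2(-18, -9) = -18
  n5 = if0(x3=-5 -> else branch n4) = -18
  n6 = max2(-18, -5) = -5
  n8 = if0(n5=-18 -> else branch n6) = -5

Propagation after the edit:
  n3: demanded for the first time — runs, produces 9.
  n5: runs — x3 -5->0; result 9.
  n6: runs — x3 -5->0; result 0.
  n8: runs — n5 -18->9; n6 -5->0; result 0.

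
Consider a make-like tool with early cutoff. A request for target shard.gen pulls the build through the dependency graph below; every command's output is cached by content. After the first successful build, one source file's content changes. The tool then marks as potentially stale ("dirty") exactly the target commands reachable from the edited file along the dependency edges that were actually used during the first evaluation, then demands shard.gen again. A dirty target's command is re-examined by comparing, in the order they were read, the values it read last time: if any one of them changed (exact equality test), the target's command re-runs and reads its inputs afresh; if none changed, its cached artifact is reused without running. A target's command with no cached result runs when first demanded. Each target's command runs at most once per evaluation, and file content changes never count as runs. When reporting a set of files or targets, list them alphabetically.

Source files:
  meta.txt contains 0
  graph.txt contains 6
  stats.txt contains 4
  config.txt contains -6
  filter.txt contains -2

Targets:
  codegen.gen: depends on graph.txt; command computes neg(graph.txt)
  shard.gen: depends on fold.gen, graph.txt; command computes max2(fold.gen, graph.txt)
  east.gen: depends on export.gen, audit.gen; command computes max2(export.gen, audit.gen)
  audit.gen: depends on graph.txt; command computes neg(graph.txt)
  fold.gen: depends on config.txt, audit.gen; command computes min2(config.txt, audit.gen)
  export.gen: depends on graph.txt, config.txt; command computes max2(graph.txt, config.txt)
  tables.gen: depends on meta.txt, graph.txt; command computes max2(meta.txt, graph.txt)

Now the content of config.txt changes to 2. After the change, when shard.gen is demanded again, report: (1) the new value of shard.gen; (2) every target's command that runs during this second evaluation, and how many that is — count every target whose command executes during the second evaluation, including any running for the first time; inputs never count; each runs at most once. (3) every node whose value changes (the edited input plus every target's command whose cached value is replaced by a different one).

Demanding shard.gen again yields 6.
1 target commands run: fold.gen.
The nodes whose values change: config.txt.
Note the absorption at fold.gen: it re-runs yet its value is the same, leaving the output's value untouched.

First demand of the output computes:
  audit.gen = neg(6) = -6
  fold.gen = min2(-6, -6) = -6
  shard.gen = max2(-6, 6) = 6

After the edit, cleaning proceeds:
  fold.gen: a read changed (config.txt -6->2) — executes, giving -6 — identical to its old value.
  shard.gen: dirty, but its reads are unchanged (fold.gen unchanged, graph.txt unchanged); cached 6 stands.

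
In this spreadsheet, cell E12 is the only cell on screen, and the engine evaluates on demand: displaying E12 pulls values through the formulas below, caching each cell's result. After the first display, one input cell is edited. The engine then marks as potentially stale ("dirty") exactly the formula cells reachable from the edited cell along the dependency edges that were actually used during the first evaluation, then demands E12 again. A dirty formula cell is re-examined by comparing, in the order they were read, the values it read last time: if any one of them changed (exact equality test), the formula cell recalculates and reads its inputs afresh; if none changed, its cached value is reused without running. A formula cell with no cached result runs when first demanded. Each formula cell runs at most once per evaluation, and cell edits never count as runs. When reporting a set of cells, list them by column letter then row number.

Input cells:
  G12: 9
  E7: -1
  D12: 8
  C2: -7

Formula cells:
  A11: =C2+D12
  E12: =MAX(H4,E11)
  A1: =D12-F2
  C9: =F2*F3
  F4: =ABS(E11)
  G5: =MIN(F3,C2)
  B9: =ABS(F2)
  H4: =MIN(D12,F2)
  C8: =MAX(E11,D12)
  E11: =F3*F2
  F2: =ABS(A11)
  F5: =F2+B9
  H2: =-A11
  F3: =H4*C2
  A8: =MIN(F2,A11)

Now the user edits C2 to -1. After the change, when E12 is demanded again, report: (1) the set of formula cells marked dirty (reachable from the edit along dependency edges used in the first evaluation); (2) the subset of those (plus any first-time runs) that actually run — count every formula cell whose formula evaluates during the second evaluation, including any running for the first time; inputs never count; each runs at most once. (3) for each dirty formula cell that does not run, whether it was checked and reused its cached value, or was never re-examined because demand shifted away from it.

Initial pass — values computed on the first demand:
  A11 = -7 + 8 = 1
  F2 = ABS(1) = 1
  H4 = MIN(8, 1) = 1
  F3 = 1 * -7 = -7
  E11 = -7 * 1 = -7
  E12 = MAX(1, -7) = 1

Second demand — change propagation:
  A11: re-runs because C2 -7->-1; new result 7.
  F2: re-runs because A11 1->7; new result 7.
  H4: re-runs because F2 1->7; new result 7.
  F3: re-runs because H4 1->7; C2 -7->-1; new result -7 (unchanged).
  E11: re-runs because F2 1->7; new result -49.
  E12: re-runs because H4 1->7; E11 -7->-49; new result 7.

Dirty set: A11, E11, E12, F2, F3, H4.
Run set: A11, E11, E12, F2, F3, H4 (6 run).
All dirty formula cells ended up running.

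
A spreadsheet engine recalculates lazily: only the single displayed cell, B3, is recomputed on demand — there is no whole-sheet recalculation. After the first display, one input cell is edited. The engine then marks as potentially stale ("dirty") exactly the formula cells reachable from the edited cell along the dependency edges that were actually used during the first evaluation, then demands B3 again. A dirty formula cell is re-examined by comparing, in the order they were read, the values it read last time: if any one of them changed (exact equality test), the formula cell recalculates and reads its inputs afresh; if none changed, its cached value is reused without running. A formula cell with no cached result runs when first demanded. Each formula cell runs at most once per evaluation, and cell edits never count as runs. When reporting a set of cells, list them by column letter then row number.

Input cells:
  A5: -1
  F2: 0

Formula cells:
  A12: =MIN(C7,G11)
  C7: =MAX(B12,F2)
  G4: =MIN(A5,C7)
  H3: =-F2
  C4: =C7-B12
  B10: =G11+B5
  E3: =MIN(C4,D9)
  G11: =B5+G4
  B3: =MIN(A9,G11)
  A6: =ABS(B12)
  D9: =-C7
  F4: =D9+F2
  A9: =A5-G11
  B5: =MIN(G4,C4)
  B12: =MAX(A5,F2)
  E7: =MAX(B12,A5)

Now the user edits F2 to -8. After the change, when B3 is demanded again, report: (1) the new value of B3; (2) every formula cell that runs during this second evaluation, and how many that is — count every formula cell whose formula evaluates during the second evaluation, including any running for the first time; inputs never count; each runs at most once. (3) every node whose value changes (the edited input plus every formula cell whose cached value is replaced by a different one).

First evaluation (everything demanded from the output):
  B12 = MAX(-1, 0) = 0
  C7 = MAX(0, 0) = 0
  C4 = 0 - 0 = 0
  G4 = MIN(-1, 0) = -1
  B5 = MIN(-1, 0) = -1
  G11 = -1 + -1 = -2
  A9 = -1 - -2 = 1
  B3 = MIN(1, -2) = -2

Propagation after the edit:
  B12: runs — F2 0->-8; result -1.
  C7: runs — B12 0->-1; F2 0->-8; result -1.
  C4: runs — C7 0->-1; B12 0->-1; result 0 (same value as before).
  G4: runs — C7 0->-1; result -1 (same value as before).
  B5: checked — values it read are unchanged (G4 unchanged, C4 unchanged); reused cached -1 without running.
  G11: checked — values it read are unchanged (B5 unchanged, G4 unchanged); reused cached -2 without running.
  A9: checked — values it read are unchanged (A5 unchanged, G11 unchanged); reused cached 1 without running.
  B3: checked — values it read are unchanged (A9 unchanged, G11 unchanged); reused cached -2 without running.

Key observation: the cutoff stops propagation at B5 — its inputs' values are unchanged, so it reuses its cache.

New value of B3: -2.
Formula cells that run: B12, C4, C7, G4 — 4 in total.
Values that change: B12, C7, F2.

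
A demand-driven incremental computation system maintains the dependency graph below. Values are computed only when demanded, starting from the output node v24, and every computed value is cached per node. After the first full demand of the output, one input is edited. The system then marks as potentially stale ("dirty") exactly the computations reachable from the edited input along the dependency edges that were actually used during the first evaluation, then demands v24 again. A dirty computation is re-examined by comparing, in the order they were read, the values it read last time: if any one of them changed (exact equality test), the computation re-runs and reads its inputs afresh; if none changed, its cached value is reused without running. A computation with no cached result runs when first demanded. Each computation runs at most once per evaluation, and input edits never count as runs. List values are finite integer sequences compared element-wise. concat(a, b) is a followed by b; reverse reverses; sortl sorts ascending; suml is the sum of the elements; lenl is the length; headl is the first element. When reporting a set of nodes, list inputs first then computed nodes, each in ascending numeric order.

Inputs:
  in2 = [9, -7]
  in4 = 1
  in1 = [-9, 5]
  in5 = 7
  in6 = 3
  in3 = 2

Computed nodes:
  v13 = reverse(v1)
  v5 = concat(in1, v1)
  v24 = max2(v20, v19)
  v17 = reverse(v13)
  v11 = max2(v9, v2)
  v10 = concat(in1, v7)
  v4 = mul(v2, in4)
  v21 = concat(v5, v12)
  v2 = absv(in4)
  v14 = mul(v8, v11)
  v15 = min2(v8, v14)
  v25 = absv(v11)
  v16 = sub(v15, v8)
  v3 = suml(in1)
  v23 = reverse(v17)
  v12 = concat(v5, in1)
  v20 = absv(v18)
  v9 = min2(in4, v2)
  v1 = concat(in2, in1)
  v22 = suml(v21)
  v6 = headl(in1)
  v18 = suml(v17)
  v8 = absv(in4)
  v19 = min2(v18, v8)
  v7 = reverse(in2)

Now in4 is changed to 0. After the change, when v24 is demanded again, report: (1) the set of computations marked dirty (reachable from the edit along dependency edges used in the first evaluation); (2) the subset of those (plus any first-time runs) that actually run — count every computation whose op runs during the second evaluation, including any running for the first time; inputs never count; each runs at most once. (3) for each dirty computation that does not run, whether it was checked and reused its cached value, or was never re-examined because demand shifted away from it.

Marked dirty: v8, v19, v24.
Computations that run: v8, v19 — 2 in total.
Checked but reused from cache: v24.
Key observation: the change is absorbed at v19 — it re-runs but produces the same value, and the output's value is unchanged.

First evaluation (everything demanded from the output):
  v1 = concat([9, -7], [-9, 5]) = [9, -7, -9, 5]
  v8 = absv(1) = 1
  v13 = reverse([9, -7, -9, 5]) = [5, -9, -7, 9]
  v17 = reverse([5, -9, -7, 9]) = [9, -7, -9, 5]
  v18 = suml([9, -7, -9, 5]) = -2
  v19 = min2(-2, 1) = -2
  v20 = absv(-2) = 2
  v24 = max2(2, -2) = 2

Propagation after the edit:
  v8: runs — in4 1->0; result 0.
  v19: runs — v8 1->0; result -2 (same value as before).
  v24: checked — values it read are unchanged (v20 unchanged, v19 unchanged); reused cached 2 without running.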